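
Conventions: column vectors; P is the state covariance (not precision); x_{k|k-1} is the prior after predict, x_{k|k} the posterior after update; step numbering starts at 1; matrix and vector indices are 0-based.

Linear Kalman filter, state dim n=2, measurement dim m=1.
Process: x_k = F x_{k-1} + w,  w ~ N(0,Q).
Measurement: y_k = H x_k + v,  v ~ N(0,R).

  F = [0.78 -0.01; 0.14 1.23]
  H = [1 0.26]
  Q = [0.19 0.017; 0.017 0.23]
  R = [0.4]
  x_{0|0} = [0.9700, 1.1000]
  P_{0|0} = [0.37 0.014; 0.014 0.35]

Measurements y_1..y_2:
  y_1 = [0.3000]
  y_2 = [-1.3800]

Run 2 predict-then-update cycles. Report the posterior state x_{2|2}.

step 1: x^-=[0.7456, 1.4888]  P^-=[0.4149 0.0665; 0.0665 0.7716]  S=[0.9017]  K=[0.4794; 0.2963]  nu=[-0.8327]  x^+=[0.3464, 1.2421]  P^+=[0.2077 -0.0615; -0.0615 0.6925]
step 2: x^-=[0.2578, 1.5763]  P^-=[0.3174 -0.0278; -0.0278 1.2605]  S=[0.7882]  K=[0.3936; 0.3806]  nu=[-2.0476]  x^+=[-0.5481, 0.7971]  P^+=[0.1953 -0.1458; -0.1458 1.1463]

x_post = [-0.5481, 0.7971]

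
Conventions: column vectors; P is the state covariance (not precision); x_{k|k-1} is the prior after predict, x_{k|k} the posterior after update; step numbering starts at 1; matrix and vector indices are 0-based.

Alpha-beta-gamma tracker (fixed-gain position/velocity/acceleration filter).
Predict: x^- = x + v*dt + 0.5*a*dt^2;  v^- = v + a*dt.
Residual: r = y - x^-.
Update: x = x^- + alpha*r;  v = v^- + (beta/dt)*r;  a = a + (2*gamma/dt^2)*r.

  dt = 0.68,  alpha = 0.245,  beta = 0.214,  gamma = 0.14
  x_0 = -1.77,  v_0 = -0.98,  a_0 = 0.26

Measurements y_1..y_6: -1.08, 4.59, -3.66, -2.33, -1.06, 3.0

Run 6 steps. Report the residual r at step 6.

resid = 1.6807

step 1: x_pred=-2.3763  r=1.2963  x^+=-2.0587  v^+=-0.3953  a^+=1.0449
step 2: x_pred=-2.0859  r=6.6759  x^+=-0.4503  v^+=2.4163  a^+=5.0874
step 3: x_pred=2.3690  r=-6.0290  x^+=0.8919  v^+=3.9784  a^+=1.4367
step 4: x_pred=3.9293  r=-6.2593  x^+=2.3958  v^+=2.9854  a^+=-2.3536
step 5: x_pred=3.8817  r=-4.9417  x^+=2.6710  v^+=-0.1702  a^+=-5.3460
step 6: x_pred=1.3193  r=1.6807  x^+=1.7311  v^+=-3.2765  a^+=-4.3283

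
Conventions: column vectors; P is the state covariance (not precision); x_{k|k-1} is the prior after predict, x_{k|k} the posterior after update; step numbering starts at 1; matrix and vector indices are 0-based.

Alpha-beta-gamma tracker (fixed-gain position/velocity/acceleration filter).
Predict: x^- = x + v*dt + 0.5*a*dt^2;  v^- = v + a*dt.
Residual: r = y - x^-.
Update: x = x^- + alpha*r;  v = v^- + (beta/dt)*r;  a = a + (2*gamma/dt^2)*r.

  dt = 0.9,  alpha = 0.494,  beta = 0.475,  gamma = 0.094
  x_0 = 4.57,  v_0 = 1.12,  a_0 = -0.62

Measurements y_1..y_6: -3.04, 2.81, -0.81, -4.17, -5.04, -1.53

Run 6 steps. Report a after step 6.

a_post = 1.5528

step 1: x_pred=5.3269  r=-8.3669  x^+=1.1937  v^+=-3.8539  a^+=-2.5619
step 2: x_pred=-3.3124  r=6.1224  x^+=-0.2879  v^+=-2.9283  a^+=-1.1409
step 3: x_pred=-3.3855  r=2.5755  x^+=-2.1132  v^+=-2.5959  a^+=-0.5432
step 4: x_pred=-4.6695  r=0.4995  x^+=-4.4227  v^+=-2.8211  a^+=-0.4272
step 5: x_pred=-7.1348  r=2.0948  x^+=-6.1000  v^+=-2.1000  a^+=0.0590
step 6: x_pred=-7.9661  r=6.4361  x^+=-4.7867  v^+=1.3499  a^+=1.5528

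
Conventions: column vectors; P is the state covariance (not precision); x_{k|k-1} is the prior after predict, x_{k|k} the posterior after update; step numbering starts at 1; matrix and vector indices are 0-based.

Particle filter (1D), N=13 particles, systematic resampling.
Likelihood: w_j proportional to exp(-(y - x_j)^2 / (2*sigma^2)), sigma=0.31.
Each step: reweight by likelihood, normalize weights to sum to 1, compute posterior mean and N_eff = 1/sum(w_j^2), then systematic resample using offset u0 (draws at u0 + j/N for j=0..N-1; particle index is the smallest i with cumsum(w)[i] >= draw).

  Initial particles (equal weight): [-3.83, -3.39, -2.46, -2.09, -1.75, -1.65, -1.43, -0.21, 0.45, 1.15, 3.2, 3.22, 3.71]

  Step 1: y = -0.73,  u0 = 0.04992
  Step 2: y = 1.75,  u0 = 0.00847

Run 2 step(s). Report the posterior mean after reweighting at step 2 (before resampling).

post_mean = -0.2100

step 1: w=[0.0000, 0.0000, 0.0000, 0.0002, 0.0131, 0.0359, 0.2294, 0.7193, 0.0021, 0.0000, 0.0000, 0.0000, 0.0000]  mean=-0.5608  Neff=1.7500  idx=[6, 6, 6, 7, 7, 7, 7, 7, 7, 7, 7, 7, 7]
step 2: w=[0.0000, 0.0000, 0.0000, 0.1000, 0.1000, 0.1000, 0.1000, 0.1000, 0.1000, 0.1000, 0.1000, 0.1000, 0.1000]  mean=-0.2100  Neff=10.0000  idx=[3, 3, 4, 5, 6, 6, 7, 8, 9, 10, 10, 11, 12]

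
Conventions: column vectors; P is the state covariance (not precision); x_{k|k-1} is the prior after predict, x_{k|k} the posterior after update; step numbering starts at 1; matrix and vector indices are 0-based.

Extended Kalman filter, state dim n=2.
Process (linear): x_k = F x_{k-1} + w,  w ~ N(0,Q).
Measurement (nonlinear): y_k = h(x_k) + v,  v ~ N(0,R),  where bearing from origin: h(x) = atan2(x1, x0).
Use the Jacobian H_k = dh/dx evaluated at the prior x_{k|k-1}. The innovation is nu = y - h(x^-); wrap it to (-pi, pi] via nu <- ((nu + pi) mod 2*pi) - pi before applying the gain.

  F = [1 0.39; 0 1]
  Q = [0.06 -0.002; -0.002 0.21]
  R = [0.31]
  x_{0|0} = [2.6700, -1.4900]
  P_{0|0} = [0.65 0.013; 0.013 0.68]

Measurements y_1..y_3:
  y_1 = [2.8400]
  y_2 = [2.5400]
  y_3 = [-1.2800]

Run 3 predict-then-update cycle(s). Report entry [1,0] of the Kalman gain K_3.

K[1,0] = -0.1566

step 1: x^-=[2.0889, -1.4900]  P^-=[0.8236 0.2762; 0.2762 0.8900]  H_jac=[0.2263 0.3173]  S=[0.4814]  K=[0.5692; 0.7164]  nu=[-2.8236]  x^+=[0.4818, -3.5127]  P^+=[0.6676 0.0799; 0.0799 0.6429]
step 2: x^-=[-0.8882, -3.5127]  P^-=[0.8877 0.3286; 0.3286 0.8529]  H_jac=[0.2676 -0.0677]  S=[0.3656]  K=[0.5889; 0.0827]  nu=[-1.9247]  x^+=[-2.0217, -3.6719]  P^+=[0.7609 0.3108; 0.3108 0.8504]
step 3: x^-=[-3.4538, -3.6719]  P^-=[1.1927 0.6405; 0.6405 1.0604]  H_jac=[0.1445 -0.1359]  S=[0.3293]  K=[0.2590; -0.1566]  nu=[1.0456]  x^+=[-3.1830, -3.8357]  P^+=[1.1706 0.6539; 0.6539 1.0523]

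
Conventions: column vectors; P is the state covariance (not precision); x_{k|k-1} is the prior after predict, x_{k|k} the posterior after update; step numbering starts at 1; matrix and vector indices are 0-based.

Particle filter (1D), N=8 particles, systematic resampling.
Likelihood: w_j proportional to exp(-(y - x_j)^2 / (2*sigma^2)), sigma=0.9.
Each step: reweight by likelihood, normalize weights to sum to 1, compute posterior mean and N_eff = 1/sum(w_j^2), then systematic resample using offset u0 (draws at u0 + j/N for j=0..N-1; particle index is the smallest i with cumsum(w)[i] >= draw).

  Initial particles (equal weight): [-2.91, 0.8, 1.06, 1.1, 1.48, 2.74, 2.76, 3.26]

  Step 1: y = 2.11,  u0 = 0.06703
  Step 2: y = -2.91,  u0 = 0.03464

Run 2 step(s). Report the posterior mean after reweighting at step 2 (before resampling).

step 1: w=[0.0000, 0.0833, 0.1216, 0.1280, 0.1880, 0.1880, 0.1850, 0.1062]  mean=1.9864  Neff=6.4817  idx=[1, 2, 3, 4, 5, 5, 6, 7]
step 2: w=[0.6392, 0.1864, 0.1530, 0.0213, 0.0000, 0.0000, 0.0000, 0.0000]  mean=0.9089  Neff=2.1402  idx=[0, 0, 0, 0, 0, 1, 1, 2]

post_mean = 0.9089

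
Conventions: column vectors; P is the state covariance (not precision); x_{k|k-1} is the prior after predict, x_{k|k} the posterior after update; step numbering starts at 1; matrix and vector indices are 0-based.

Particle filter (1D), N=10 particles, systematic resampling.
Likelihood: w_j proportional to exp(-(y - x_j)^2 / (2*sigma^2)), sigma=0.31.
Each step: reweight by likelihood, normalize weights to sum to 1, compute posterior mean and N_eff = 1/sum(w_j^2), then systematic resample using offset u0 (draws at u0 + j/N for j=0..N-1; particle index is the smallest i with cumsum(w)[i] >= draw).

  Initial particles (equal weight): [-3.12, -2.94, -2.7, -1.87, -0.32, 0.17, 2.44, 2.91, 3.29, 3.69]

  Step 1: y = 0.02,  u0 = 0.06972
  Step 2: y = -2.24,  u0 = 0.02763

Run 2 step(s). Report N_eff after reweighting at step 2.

N_eff = 4.0002

step 1: w=[0.0000, 0.0000, 0.0000, 0.0000, 0.3812, 0.6188, 0.0000, 0.0000, 0.0000, 0.0000]  mean=-0.0168  Neff=1.8932  idx=[4, 4, 4, 4, 5, 5, 5, 5, 5, 5]
step 2: w=[0.2500, 0.2500, 0.2500, 0.2500, 0.0000, 0.0000, 0.0000, 0.0000, 0.0000, 0.0000]  mean=-0.3200  Neff=4.0002  idx=[0, 0, 0, 1, 1, 2, 2, 2, 3, 3]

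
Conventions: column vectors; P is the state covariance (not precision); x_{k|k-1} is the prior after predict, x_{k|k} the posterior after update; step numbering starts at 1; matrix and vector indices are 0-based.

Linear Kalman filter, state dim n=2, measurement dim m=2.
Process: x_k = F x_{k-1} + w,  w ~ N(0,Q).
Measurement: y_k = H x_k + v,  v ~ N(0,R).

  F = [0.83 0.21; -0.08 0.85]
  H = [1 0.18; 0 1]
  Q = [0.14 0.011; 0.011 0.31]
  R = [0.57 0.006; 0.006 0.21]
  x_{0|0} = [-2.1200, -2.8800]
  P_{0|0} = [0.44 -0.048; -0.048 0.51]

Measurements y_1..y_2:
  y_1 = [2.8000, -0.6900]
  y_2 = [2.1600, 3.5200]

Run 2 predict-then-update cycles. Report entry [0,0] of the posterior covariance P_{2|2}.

P_post[0,0] = 0.2037

step 1: x^-=[-2.3644, -2.2784]  P^-=[0.4489 0.0398; 0.0398 0.6878]  S=[1.0555 0.1696; 0.1696 0.8978]  K=[0.4382 -0.0385; 0.0329 0.7599]  nu=[5.5745, 1.5884]  x^+=[0.0175, -0.8880]  P^+=[0.2506 -0.0055; -0.0055 0.1598]
step 2: x^-=[-0.1720, -0.7562]  P^-=[0.3177 0.0191; 0.0191 0.4278]  S=[0.9085 0.1021; 0.1021 0.6378]  K=[0.3566 -0.0271; 0.0310 0.6658]  nu=[2.4681, 4.2762]  x^+=[0.5922, 2.1672]  P^+=[0.2037 -0.0036; -0.0036 0.1400]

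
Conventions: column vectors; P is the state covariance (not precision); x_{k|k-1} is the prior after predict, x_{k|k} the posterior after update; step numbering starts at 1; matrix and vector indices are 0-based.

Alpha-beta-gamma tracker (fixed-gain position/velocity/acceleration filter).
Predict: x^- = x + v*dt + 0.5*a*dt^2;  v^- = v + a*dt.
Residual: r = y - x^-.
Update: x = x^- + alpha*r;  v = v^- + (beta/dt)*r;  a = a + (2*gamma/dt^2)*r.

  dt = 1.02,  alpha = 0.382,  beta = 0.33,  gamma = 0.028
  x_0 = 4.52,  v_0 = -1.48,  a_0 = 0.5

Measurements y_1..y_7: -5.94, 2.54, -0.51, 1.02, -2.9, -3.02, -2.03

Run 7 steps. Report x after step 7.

step 1: x_pred=3.2705  r=-9.2105  x^+=-0.2479  v^+=-3.9499  a^+=0.0042
step 2: x_pred=-4.2746  r=6.8146  x^+=-1.6714  v^+=-1.7408  a^+=0.3710
step 3: x_pred=-3.2540  r=2.7440  x^+=-2.2058  v^+=-0.4746  a^+=0.5187
step 4: x_pred=-2.4201  r=3.4401  x^+=-1.1060  v^+=1.1675  a^+=0.7039
step 5: x_pred=0.4510  r=-3.3510  x^+=-0.8291  v^+=0.8013  a^+=0.5235
step 6: x_pred=0.2606  r=-3.2806  x^+=-0.9926  v^+=0.2739  a^+=0.3469
step 7: x_pred=-0.5327  r=-1.4973  x^+=-1.1047  v^+=0.1434  a^+=0.2664

x_post = -1.1047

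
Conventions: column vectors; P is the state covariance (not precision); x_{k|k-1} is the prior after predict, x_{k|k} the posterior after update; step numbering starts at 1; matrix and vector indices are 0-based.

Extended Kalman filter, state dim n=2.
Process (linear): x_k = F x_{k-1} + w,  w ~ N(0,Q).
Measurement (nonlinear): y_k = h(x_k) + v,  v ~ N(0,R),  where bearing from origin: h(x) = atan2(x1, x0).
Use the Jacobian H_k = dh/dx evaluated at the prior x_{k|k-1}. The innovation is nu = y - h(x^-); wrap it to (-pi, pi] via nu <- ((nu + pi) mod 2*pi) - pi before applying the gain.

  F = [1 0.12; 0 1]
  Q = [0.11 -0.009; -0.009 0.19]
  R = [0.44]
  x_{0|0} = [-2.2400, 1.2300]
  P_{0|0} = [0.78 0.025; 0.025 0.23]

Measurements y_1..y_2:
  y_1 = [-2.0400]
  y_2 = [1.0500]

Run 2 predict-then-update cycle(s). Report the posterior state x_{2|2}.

x_post = [-2.2659, 1.4488]

step 1: x^-=[-2.0924, 1.2300]  P^-=[0.8993 0.0436; 0.0436 0.4200]  H_jac=[-0.2088 -0.3552]  S=[0.5387]  K=[-0.3773; -0.2938]  nu=[1.6330]  x^+=[-2.7086, 0.7501]  P^+=[0.8226 -0.0161; -0.0161 0.3735]
step 2: x^-=[-2.6186, 0.7501]  P^-=[0.9341 0.0197; 0.0197 0.5635]  H_jac=[-0.1011 -0.3529]  S=[0.5211]  K=[-0.1946; -0.3854]  nu=[-1.8126]  x^+=[-2.2659, 1.4488]  P^+=[0.9144 -0.0194; -0.0194 0.4861]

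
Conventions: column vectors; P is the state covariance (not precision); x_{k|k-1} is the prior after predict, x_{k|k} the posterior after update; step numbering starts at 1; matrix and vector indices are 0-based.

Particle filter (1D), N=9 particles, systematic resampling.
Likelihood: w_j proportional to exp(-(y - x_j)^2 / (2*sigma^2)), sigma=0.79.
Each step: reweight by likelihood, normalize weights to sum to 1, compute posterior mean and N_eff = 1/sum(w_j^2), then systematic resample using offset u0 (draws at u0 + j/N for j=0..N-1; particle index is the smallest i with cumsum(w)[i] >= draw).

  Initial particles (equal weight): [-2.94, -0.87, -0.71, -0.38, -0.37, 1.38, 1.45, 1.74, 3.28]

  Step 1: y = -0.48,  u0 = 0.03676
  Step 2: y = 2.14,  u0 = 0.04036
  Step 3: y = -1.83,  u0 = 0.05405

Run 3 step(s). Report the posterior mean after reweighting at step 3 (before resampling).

step 1: w=[0.0020, 0.2232, 0.2417, 0.2501, 0.2497, 0.0158, 0.0128, 0.0049, 0.0000]  mean=-0.5103  Neff=4.2818  idx=[1, 1, 2, 2, 3, 3, 3, 4, 4]
step 2: w=[0.0197, 0.0197, 0.0417, 0.0417, 0.1726, 0.1726, 0.1726, 0.1797, 0.1797]  mean=-0.4232  Neff=6.3211  idx=[2, 4, 4, 5, 6, 6, 7, 7, 8]
step 3: w=[0.1992, 0.1010, 0.1010, 0.1010, 0.1010, 0.1010, 0.0986, 0.0986, 0.0986]  mean=-0.4428  Neff=8.3437  idx=[0, 0, 1, 2, 3, 5, 6, 7, 8]

post_mean = -0.4428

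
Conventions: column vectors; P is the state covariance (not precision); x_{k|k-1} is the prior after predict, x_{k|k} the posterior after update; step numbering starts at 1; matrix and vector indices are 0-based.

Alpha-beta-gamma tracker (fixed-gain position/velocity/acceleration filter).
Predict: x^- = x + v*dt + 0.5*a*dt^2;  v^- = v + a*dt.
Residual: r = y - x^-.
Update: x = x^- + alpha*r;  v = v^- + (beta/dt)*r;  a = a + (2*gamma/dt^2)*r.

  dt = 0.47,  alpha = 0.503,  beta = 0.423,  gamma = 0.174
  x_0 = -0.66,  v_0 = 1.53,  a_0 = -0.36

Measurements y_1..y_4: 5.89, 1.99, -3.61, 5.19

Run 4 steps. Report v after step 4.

v_post = -5.2177

step 1: x_pred=0.0193  r=5.8707  x^+=2.9723  v^+=6.6444  a^+=8.8885
step 2: x_pred=7.0769  r=-5.0869  x^+=4.5182  v^+=6.2438  a^+=0.8747
step 3: x_pred=7.5494  r=-11.1594  x^+=1.9362  v^+=-3.3885  a^+=-16.7054
step 4: x_pred=-1.5015  r=6.6915  x^+=1.8643  v^+=-5.2177  a^+=-6.1638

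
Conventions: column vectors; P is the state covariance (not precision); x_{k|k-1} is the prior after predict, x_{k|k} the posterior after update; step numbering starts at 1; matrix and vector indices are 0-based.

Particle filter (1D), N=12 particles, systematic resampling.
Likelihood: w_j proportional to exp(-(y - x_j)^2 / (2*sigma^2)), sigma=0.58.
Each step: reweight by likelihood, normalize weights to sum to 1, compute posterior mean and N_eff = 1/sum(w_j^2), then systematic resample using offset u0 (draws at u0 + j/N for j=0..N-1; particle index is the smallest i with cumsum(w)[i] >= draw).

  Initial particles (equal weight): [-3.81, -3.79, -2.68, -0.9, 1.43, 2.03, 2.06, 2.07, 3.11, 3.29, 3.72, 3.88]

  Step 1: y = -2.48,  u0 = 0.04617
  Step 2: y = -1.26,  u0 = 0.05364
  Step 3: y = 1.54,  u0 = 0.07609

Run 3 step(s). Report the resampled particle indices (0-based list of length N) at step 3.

step 1: w=[0.0646, 0.0699, 0.8436, 0.0219, 0.0000, 0.0000, 0.0000, 0.0000, 0.0000, 0.0000, 0.0000, 0.0000]  mean=-2.7915  Neff=1.3864  idx=[0, 1, 2, 2, 2, 2, 2, 2, 2, 2, 2, 2]
step 2: w=[0.0001, 0.0001, 0.1000, 0.1000, 0.1000, 0.1000, 0.1000, 0.1000, 0.1000, 0.1000, 0.1000, 0.1000]  mean=-2.6803  Neff=10.0055  idx=[2, 3, 4, 5, 5, 6, 7, 8, 9, 10, 10, 11]
step 3: w=[0.0833, 0.0833, 0.0833, 0.0833, 0.0833, 0.0833, 0.0833, 0.0833, 0.0833, 0.0833, 0.0833, 0.0833]  mean=-2.6800  Neff=12.0000  idx=[0, 1, 2, 3, 4, 5, 6, 7, 8, 9, 10, 11]

resampled_idx = [0, 1, 2, 3, 4, 5, 6, 7, 8, 9, 10, 11]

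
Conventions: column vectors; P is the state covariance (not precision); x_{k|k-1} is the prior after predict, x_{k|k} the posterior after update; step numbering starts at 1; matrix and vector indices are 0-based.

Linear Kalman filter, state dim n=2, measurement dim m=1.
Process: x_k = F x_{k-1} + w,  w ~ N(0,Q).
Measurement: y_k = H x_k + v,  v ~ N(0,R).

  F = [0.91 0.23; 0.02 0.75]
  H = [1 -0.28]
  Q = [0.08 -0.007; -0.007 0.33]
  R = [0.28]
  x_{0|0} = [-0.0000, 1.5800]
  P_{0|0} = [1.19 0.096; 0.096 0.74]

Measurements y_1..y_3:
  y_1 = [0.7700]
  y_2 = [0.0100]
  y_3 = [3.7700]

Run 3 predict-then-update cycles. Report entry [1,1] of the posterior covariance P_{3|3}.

step 1: x^-=[0.3634, 1.1850]  P^-=[1.1448 0.2083; 0.2083 0.7496]  S=[1.3669]  K=[0.7948; -0.0012]  nu=[0.7384]  x^+=[0.9503, 1.1841]  P^+=[0.2812 0.2096; 0.2096 0.7496]
step 2: x^-=[1.1371, 0.9071]  P^-=[0.4403 0.2714; 0.2714 0.7581]  S=[0.6277]  K=[0.5803; 0.0942]  nu=[-0.8731]  x^+=[0.6304, 0.8248]  P^+=[0.2289 0.2371; 0.2371 0.7525]
step 3: x^-=[0.7634, 0.6312]  P^-=[0.4086 0.2899; 0.2899 0.7605]  S=[0.5859]  K=[0.5588; 0.1313]  nu=[3.1833]  x^+=[2.5424, 1.0492]  P^+=[0.2256 0.2469; 0.2469 0.7504]

P_post[1,1] = 0.7504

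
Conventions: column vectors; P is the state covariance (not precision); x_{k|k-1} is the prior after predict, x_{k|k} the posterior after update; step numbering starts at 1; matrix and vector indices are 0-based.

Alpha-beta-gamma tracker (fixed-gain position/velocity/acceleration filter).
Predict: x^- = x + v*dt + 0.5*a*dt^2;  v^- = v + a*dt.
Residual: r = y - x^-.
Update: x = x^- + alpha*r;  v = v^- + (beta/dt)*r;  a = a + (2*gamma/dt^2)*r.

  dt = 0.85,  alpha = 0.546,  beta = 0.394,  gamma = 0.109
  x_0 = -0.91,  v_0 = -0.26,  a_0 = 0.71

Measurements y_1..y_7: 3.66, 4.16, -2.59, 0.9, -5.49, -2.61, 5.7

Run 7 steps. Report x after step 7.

x_post = -1.6805

step 1: x_pred=-0.8745  r=4.5345  x^+=1.6013  v^+=2.4454  a^+=2.0782
step 2: x_pred=4.4307  r=-0.2707  x^+=4.2829  v^+=4.0864  a^+=1.9965
step 3: x_pred=8.4776  r=-11.0676  x^+=2.4347  v^+=0.6533  a^+=-1.3429
step 4: x_pred=2.5049  r=-1.6049  x^+=1.6286  v^+=-1.2320  a^+=-1.8271
step 5: x_pred=-0.0787  r=-5.4113  x^+=-3.0333  v^+=-5.2934  a^+=-3.4599
step 6: x_pred=-8.7825  r=6.1725  x^+=-5.4123  v^+=-5.3731  a^+=-1.5974
step 7: x_pred=-10.5566  r=16.2566  x^+=-1.6805  v^+=0.8044  a^+=3.3077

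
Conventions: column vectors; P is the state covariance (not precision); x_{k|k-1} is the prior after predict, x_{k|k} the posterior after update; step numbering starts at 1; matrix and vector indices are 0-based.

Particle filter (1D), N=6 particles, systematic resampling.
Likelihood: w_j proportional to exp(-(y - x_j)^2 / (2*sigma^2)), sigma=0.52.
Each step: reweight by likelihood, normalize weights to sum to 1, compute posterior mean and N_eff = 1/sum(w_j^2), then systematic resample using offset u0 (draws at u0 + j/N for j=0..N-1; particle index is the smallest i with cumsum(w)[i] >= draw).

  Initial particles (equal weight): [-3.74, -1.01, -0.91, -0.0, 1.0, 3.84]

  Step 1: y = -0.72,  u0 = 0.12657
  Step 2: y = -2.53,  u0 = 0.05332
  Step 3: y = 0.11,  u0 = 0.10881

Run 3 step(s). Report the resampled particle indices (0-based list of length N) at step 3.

resampled_idx = [0, 2, 3, 4, 4, 5]

step 1: w=[0.0000, 0.3928, 0.4293, 0.1760, 0.0019, 0.0000]  mean=-0.7855  Neff=2.7059  idx=[1, 1, 2, 2, 2, 3]
step 2: w=[0.2718, 0.2718, 0.1521, 0.1521, 0.1521, 0.0001]  mean=-0.9642  Neff=4.6053  idx=[0, 0, 1, 2, 3, 4]
step 3: w=[0.1341, 0.1341, 0.1341, 0.1992, 0.1992, 0.1992]  mean=-0.9502  Neff=5.7795  idx=[0, 2, 3, 4, 4, 5]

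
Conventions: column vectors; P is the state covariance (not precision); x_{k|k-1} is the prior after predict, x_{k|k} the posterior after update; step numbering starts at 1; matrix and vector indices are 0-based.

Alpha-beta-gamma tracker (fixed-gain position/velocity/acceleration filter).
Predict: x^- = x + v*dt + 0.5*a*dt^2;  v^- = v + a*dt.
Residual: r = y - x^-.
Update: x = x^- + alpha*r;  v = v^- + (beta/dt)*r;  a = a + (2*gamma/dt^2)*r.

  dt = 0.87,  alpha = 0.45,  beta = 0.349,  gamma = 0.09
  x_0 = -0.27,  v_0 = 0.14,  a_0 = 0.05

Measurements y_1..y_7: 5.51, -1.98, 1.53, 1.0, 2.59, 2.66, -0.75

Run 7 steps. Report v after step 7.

step 1: x_pred=-0.1293  r=5.6393  x^+=2.4084  v^+=2.4457  a^+=1.3911
step 2: x_pred=5.0626  r=-7.0426  x^+=1.8934  v^+=0.8308  a^+=-0.2837
step 3: x_pred=2.5089  r=-0.9789  x^+=2.0684  v^+=0.1913  a^+=-0.5165
step 4: x_pred=2.0393  r=-1.0393  x^+=1.5716  v^+=-0.6750  a^+=-0.7637
step 5: x_pred=0.6954  r=1.8946  x^+=1.5480  v^+=-0.5794  a^+=-0.3131
step 6: x_pred=0.9254  r=1.7346  x^+=1.7060  v^+=-0.1559  a^+=0.0994
step 7: x_pred=1.6079  r=-2.3579  x^+=0.5469  v^+=-1.0153  a^+=-0.4613

v_post = -1.0153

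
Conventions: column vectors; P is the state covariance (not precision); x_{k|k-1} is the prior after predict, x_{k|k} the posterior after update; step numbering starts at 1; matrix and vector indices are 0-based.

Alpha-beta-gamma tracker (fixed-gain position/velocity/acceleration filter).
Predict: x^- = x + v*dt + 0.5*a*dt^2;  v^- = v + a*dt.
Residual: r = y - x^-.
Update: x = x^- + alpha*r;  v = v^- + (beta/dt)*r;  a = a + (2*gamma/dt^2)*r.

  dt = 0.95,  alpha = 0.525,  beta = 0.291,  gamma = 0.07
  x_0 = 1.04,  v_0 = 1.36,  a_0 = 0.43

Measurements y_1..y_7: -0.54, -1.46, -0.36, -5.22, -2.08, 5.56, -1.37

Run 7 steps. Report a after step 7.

a_post = 0.9089

step 1: x_pred=2.5260  r=-3.0660  x^+=0.9164  v^+=0.8293  a^+=-0.0456
step 2: x_pred=1.6836  r=-3.1436  x^+=0.0332  v^+=-0.1770  a^+=-0.5333
step 3: x_pred=-0.3755  r=0.0155  x^+=-0.3674  v^+=-0.6788  a^+=-0.5309
step 4: x_pred=-1.2518  r=-3.9682  x^+=-3.3351  v^+=-2.3987  a^+=-1.1464
step 5: x_pred=-6.1312  r=4.0512  x^+=-4.0043  v^+=-2.2468  a^+=-0.5180
step 6: x_pred=-6.3725  r=11.9325  x^+=-0.1080  v^+=0.9162  a^+=1.3330
step 7: x_pred=1.3640  r=-2.7340  x^+=-0.0714  v^+=1.3451  a^+=0.9089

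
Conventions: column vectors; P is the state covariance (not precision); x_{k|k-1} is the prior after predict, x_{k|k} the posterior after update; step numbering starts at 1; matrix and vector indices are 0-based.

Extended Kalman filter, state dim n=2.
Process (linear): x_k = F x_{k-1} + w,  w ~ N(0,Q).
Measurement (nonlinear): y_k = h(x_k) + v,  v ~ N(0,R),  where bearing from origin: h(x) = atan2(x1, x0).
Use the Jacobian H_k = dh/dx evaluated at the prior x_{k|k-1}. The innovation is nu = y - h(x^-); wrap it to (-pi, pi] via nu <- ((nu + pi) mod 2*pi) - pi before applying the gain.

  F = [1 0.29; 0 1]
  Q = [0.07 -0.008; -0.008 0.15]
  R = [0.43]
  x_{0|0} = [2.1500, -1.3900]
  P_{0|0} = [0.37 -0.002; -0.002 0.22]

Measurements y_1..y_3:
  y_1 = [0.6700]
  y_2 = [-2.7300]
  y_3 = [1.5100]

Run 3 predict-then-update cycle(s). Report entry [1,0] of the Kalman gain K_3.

step 1: x^-=[1.7469, -1.3900]  P^-=[0.4573 0.0538; 0.0538 0.3700]  H_jac=[0.2789 0.3505]  S=[0.5216]  K=[0.2807; 0.2774]  nu=[1.3421]  x^+=[2.1237, -1.0177]  P^+=[0.4162 0.0132; 0.0132 0.3299]
step 2: x^-=[1.8285, -1.0177]  P^-=[0.5216 0.1008; 0.1008 0.4799]  H_jac=[0.2324 0.4176]  S=[0.5614]  K=[0.2909; 0.3986]  nu=[-2.2222]  x^+=[1.1821, -1.9035]  P^+=[0.4741 0.0357; 0.0357 0.3906]
step 3: x^-=[0.6301, -1.9035]  P^-=[0.5977 0.1410; 0.1410 0.5406]  H_jac=[0.4735 0.1567]  S=[0.5982]  K=[0.5100; 0.2533]  nu=[2.7611]  x^+=[2.0383, -1.2042]  P^+=[0.4421 0.0638; 0.0638 0.5023]

K[1,0] = 0.2533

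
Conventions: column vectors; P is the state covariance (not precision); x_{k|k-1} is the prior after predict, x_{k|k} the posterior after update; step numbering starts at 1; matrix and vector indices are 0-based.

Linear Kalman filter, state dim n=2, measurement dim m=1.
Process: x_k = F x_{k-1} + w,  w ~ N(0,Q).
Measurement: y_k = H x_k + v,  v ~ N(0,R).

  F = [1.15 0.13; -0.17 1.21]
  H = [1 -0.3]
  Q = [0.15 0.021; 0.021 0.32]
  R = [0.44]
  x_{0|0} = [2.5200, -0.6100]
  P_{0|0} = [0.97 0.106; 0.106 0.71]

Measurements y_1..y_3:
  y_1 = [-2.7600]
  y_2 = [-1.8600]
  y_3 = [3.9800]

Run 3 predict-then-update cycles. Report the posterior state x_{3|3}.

x_post = [1.6724, 1.2250]

step 1: x^-=[2.8187, -1.1665]  P^-=[1.4765 0.0882; 0.0882 1.3439]  S=[1.9845]  K=[0.7307; -0.1587]  nu=[-5.9286]  x^+=[-1.5132, -0.2255]  P^+=[0.4170 0.3183; 0.3183 1.2939]
step 2: x^-=[-1.7695, -0.0157]  P^-=[0.8185 0.5790; 0.5790 2.0955]  S=[1.0998]  K=[0.5864; -0.0452]  nu=[-0.0952]  x^+=[-1.8253, -0.0114]  P^+=[0.4404 0.6081; 0.6081 2.0933]
step 3: x^-=[-2.1006, 0.2966]  P^-=[0.9497 1.0969; 1.0969 3.1474]  S=[1.0148]  K=[0.6116; 0.1505]  nu=[6.1696]  x^+=[1.6724, 1.2250]  P^+=[0.5701 1.0035; 1.0035 3.1244]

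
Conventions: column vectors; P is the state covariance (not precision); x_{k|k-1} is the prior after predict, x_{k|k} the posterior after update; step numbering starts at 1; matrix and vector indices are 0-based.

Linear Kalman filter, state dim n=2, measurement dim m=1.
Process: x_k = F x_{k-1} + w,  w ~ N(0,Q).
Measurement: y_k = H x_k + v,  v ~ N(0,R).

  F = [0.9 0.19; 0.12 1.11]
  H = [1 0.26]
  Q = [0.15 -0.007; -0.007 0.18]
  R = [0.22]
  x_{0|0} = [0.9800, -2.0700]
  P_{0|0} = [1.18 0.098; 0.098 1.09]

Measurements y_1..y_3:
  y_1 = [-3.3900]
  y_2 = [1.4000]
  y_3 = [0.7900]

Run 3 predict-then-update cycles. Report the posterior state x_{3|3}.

step 1: x^-=[0.4887, -2.1801]  P^-=[1.1787 0.4505; 0.4505 1.5661]  S=[1.7388]  K=[0.7452; 0.4932]  nu=[-3.3119]  x^+=[-1.9794, -3.8137]  P^+=[0.2130 -0.1887; -0.1887 1.1431]
step 2: x^-=[-2.5061, -4.4707]  P^-=[0.2993 0.0643; 0.0643 1.5412]  S=[0.6569]  K=[0.4810; 0.7079]  nu=[5.0684]  x^+=[-0.0679, -0.8829]  P^+=[0.1473 -0.1594; -0.1594 1.2120]
step 3: x^-=[-0.2289, -0.9882]  P^-=[0.2585 0.1017; 0.1017 1.6330]  S=[0.6418]  K=[0.4440; 0.8200]  nu=[1.2758]  x^+=[0.3376, 0.0579]  P^+=[0.1320 -0.1320; -0.1320 1.2015]

x_post = [0.3376, 0.0579]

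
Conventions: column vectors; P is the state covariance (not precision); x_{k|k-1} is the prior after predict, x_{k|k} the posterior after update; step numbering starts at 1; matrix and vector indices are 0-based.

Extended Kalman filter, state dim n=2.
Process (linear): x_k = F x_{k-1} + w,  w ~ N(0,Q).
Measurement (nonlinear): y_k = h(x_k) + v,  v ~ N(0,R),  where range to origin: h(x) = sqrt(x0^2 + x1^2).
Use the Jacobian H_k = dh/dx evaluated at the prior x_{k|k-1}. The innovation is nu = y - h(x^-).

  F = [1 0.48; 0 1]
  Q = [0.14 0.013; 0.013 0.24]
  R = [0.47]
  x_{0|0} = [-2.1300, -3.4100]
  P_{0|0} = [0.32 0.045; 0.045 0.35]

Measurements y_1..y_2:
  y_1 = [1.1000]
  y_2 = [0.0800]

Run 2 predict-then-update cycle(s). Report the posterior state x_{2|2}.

x_post = [-1.3328, -0.4749]

step 1: x^-=[-3.7668, -3.4100]  P^-=[0.5838 0.2260; 0.2260 0.5900]  H_jac=[-0.7413 -0.6711]  S=[1.2815]  K=[-0.4561; -0.4397]  nu=[-3.9810]  x^+=[-1.9510, -1.6594]  P^+=[0.3172 -0.0310; -0.0310 0.3422]
step 2: x^-=[-2.7476, -1.6594]  P^-=[0.5063 0.1462; 0.1462 0.5822]  H_jac=[-0.8560 -0.5170]  S=[1.1260]  K=[-0.4520; -0.3785]  nu=[-3.1298]  x^+=[-1.3328, -0.4749]  P^+=[0.2762 -0.0464; -0.0464 0.4209]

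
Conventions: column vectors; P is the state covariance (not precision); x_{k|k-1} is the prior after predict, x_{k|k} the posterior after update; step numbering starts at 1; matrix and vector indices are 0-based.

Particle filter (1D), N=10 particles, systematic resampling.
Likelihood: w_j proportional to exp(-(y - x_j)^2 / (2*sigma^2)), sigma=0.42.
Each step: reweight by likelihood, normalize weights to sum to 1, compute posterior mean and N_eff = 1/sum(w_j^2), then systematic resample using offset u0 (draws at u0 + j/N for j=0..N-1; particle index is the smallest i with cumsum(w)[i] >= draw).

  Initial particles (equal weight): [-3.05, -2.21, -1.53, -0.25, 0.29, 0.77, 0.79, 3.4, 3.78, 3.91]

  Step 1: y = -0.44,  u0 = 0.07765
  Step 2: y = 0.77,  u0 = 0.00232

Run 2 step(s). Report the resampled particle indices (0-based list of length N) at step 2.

resampled_idx = [0, 3, 7, 8, 8, 9, 9, 9, 9, 9]

step 1: w=[0.0000, 0.0001, 0.0290, 0.7601, 0.1859, 0.0133, 0.0116, 0.0000, 0.0000, 0.0000]  mean=-0.1614  Neff=1.6300  idx=[3, 3, 3, 3, 3, 3, 3, 3, 4, 5]
step 2: w=[0.0270, 0.0270, 0.0270, 0.0270, 0.0270, 0.0270, 0.0270, 0.0270, 0.2683, 0.5156]  mean=0.4208  Neff=2.9099  idx=[0, 3, 7, 8, 8, 9, 9, 9, 9, 9]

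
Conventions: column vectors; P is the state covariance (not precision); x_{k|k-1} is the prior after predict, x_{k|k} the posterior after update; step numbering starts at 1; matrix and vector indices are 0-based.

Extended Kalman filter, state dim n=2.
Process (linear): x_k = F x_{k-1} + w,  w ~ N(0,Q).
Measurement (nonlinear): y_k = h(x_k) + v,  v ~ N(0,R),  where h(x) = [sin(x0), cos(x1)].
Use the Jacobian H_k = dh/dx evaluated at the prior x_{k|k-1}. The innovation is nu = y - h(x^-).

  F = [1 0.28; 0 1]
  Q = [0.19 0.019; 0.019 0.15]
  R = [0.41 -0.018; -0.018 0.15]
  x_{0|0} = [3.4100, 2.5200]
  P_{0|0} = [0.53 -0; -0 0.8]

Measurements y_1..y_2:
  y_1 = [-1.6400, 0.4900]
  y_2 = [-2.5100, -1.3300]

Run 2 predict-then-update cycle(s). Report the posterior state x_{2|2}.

x_post = [5.2317, 2.5660]

step 1: x^-=[4.1156, 2.5200]  P^-=[0.7827 0.2430; 0.2430 0.9500]  H_jac=[-0.5620 0.0000; 0.0000 -0.5823]  S=[0.6572 0.0615; 0.0615 0.4722]  K=[-0.6492 -0.2151; -0.0993 -1.1587]  nu=[-0.8129, 1.3030]  x^+=[4.3630, 1.0909]  P^+=[0.4667 0.0353; 0.0353 0.2954]
step 2: x^-=[4.6685, 1.0909]  P^-=[0.6997 0.1371; 0.1371 0.4454]  H_jac=[-0.0439 0.0000; 0.0000 -0.8871]  S=[0.4113 -0.0127; -0.0127 0.5005]  K=[-0.0822 -0.2450; -0.0390 -0.7904]  nu=[-1.5110, -1.7916]  x^+=[5.2317, 2.5660]  P^+=[0.6674 0.0398; 0.0398 0.1329]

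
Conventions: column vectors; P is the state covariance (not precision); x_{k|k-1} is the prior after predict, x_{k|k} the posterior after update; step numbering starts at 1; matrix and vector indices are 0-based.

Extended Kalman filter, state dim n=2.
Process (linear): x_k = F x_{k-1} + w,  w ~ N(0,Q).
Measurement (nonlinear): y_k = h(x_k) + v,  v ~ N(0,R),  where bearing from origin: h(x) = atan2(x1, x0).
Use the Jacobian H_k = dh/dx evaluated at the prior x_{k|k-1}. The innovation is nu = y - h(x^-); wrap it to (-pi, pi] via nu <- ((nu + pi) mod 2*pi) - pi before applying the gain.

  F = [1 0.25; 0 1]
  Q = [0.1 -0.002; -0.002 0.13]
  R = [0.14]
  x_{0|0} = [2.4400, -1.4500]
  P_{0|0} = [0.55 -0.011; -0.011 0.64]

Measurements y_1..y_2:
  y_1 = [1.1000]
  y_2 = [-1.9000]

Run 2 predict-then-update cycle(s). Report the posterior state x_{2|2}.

step 1: x^-=[2.0775, -1.4500]  P^-=[0.6845 0.1470; 0.1470 0.7700]  H_jac=[0.2259 0.3237]  S=[0.2771]  K=[0.7298; 1.0193]  nu=[1.7094]  x^+=[3.3249, 0.2923]  P^+=[0.5369 -0.0591; -0.0591 0.4821]
step 2: x^-=[3.3980, 0.2923]  P^-=[0.6375 0.0594; 0.0594 0.6121]  H_jac=[-0.0251 0.2921]  S=[0.1918]  K=[0.0070; 0.9247]  nu=[-1.9858]  x^+=[3.3841, -1.5440]  P^+=[0.6375 0.0582; 0.0582 0.4481]

x_post = [3.3841, -1.5440]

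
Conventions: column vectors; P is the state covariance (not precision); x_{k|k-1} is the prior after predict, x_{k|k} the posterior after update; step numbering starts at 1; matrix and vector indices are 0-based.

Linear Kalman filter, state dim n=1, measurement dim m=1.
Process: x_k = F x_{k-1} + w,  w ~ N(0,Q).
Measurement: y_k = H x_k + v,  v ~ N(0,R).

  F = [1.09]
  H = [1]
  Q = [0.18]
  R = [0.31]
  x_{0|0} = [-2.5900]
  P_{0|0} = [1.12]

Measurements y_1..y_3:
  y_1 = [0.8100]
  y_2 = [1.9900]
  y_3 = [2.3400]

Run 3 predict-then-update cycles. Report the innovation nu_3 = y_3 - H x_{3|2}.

innov = [0.9275]

step 1: x^-=[-2.8231]  P^-=[1.5107]  S=[1.8207]  K=[0.8297]  nu=[3.6331]  x^+=[0.1914]  P^+=[0.2572]
step 2: x^-=[0.2086]  P^-=[0.4856]  S=[0.7956]  K=[0.6104]  nu=[1.7814]  x^+=[1.2959]  P^+=[0.1892]
step 3: x^-=[1.4125]  P^-=[0.4048]  S=[0.7148]  K=[0.5663]  nu=[0.9275]  x^+=[1.9378]  P^+=[0.1756]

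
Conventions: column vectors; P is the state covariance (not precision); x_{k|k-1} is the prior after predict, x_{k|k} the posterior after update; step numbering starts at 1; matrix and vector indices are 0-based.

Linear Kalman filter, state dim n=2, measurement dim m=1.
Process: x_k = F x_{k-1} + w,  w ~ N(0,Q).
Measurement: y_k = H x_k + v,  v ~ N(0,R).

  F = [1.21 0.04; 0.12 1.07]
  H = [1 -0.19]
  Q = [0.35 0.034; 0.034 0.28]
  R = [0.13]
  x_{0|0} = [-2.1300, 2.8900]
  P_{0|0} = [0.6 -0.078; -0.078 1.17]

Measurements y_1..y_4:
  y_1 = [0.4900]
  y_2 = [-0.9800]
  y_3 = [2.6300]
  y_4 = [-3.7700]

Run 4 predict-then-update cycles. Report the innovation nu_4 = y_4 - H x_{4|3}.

step 1: x^-=[-2.4617, 2.8367]  P^-=[1.2228 0.0698; 0.0698 1.6081]  S=[1.3843]  K=[0.8737; -0.1703]  nu=[3.4907]  x^+=[0.5882, 2.2423]  P^+=[0.1660 0.2758; 0.2758 1.5680]
step 2: x^-=[0.8015, 2.4699]  P^-=[0.6222 0.4836; 0.4836 2.1484]  S=[0.6460]  K=[0.8209; 0.1167]  nu=[-1.3122]  x^+=[-0.2758, 2.3167]  P^+=[0.1868 0.4217; 0.4217 2.1396]
step 3: x^-=[-0.2410, 2.4458]  P^-=[0.6678 0.7007; 0.7007 2.8406]  S=[0.6341]  K=[0.8432; 0.2539]  nu=[3.3357]  x^+=[2.5717, 3.2927]  P^+=[0.2170 0.5650; 0.5650 2.7998]
step 4: x^-=[3.2435, 3.8318]  P^-=[0.7268 0.9195; 0.9195 3.6337]  S=[0.6386]  K=[0.8646; 0.3588]  nu=[-6.2855]  x^+=[-2.1909, 1.5768]  P^+=[0.2495 0.7214; 0.7214 3.5515]

innov = [-6.2855]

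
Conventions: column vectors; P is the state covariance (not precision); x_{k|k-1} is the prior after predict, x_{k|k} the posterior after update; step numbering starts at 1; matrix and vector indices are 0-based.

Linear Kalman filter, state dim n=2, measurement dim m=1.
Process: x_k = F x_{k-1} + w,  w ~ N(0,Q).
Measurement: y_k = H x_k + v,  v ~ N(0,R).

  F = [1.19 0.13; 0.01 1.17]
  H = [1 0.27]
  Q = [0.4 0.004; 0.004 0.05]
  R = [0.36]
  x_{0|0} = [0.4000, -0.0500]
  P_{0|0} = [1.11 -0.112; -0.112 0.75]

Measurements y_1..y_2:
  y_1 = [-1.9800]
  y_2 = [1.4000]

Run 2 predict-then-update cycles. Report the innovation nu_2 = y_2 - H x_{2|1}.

step 1: x^-=[0.4695, -0.0545]  P^-=[1.9499 -0.0248; -0.0248 1.0742]  S=[2.3748]  K=[0.8183; 0.1117]  nu=[-2.4348]  x^+=[-1.5228, -0.3264]  P^+=[0.3599 -0.2418; -0.2418 1.0445]
step 2: x^-=[-1.8545, -0.3971]  P^-=[0.8524 -0.1698; -0.1698 1.4743]  S=[1.2282]  K=[0.6567; 0.1858]  nu=[3.3618]  x^+=[0.3532, 0.2275]  P^+=[0.3227 -0.3197; -0.3197 1.4319]

innov = [3.3618]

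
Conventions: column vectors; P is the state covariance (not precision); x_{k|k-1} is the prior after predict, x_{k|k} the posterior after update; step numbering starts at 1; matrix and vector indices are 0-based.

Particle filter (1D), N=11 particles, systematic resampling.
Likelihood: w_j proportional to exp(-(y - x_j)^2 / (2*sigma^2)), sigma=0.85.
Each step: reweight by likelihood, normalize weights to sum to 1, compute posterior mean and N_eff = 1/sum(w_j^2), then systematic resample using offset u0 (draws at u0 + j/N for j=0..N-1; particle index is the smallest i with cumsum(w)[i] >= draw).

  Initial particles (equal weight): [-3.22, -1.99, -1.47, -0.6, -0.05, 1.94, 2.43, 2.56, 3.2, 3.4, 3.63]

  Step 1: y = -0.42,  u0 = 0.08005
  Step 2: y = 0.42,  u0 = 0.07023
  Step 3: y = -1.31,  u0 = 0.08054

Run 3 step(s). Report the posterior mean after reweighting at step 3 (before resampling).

step 1: w=[0.0017, 0.0708, 0.1817, 0.3809, 0.3544, 0.0083, 0.0014, 0.0008, 0.0000, 0.0000, 0.0000]  mean=-0.6379  Neff=3.2386  idx=[2, 2, 3, 3, 3, 3, 3, 4, 4, 4, 4]
step 2: w=[0.0140, 0.0140, 0.0806, 0.0806, 0.0806, 0.0806, 0.0806, 0.1422, 0.1422, 0.1422, 0.1422]  mean=-0.3115  Neff=8.7880  idx=[2, 3, 4, 5, 7, 7, 8, 8, 9, 10, 10]
step 3: w=[0.1369, 0.1369, 0.1369, 0.1369, 0.0647, 0.0647, 0.0647, 0.0647, 0.0647, 0.0647, 0.0647]  mean=-0.3511  Neff=9.5991  idx=[0, 1, 1, 2, 3, 3, 5, 6, 8, 9, 10]

post_mean = -0.3511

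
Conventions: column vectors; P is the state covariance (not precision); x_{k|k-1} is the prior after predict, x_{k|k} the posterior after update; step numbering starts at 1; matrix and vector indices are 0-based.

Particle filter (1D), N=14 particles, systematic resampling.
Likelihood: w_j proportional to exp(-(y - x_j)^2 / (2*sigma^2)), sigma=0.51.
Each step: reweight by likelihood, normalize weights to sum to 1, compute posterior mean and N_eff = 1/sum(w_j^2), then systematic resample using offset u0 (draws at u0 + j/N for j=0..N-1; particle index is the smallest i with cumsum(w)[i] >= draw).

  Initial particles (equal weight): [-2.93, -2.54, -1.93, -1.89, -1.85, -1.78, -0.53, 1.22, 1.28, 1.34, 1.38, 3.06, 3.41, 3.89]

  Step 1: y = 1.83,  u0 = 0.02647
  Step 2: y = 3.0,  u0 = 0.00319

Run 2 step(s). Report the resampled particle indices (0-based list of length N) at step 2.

step 1: w=[0.0000, 0.0000, 0.0000, 0.0000, 0.0000, 0.0000, 0.0000, 0.2022, 0.2311, 0.2606, 0.2801, 0.0226, 0.0034, 0.0001]  mean=1.3592  Neff=4.1470  idx=[7, 7, 7, 8, 8, 8, 9, 9, 9, 9, 10, 10, 10, 10]
step 2: w=[0.0361, 0.0361, 0.0361, 0.0540, 0.0540, 0.0540, 0.0798, 0.0798, 0.0798, 0.0798, 0.1027, 0.1027, 0.1027, 0.1027]  mean=1.3337  Neff=12.4585  idx=[0, 2, 3, 5, 6, 7, 8, 8, 9, 10, 11, 11, 12, 13]

resampled_idx = [0, 2, 3, 5, 6, 7, 8, 8, 9, 10, 11, 11, 12, 13]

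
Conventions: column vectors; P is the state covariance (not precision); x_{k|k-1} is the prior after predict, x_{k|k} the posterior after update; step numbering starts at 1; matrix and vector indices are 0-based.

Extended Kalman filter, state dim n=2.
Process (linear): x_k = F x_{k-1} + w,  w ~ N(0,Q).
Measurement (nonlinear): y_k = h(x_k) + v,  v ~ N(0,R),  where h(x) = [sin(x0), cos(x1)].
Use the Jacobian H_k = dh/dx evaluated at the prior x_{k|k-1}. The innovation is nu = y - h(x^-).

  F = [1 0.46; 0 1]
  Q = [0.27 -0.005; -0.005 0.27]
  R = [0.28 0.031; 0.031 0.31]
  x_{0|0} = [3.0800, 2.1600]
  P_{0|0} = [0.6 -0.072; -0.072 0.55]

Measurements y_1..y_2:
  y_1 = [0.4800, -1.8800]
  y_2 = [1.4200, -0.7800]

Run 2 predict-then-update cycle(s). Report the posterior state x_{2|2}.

step 1: x^-=[4.0736, 2.1600]  P^-=[0.9201 0.1760; 0.1760 0.8200]  H_jac=[-0.5962 0.0000; 0.0000 -0.8314]  S=[0.6071 0.1182; 0.1182 0.8768]  K=[-0.8947 -0.0462; -0.0220 -0.7746]  nu=[1.2828, -1.3243]  x^+=[2.9871, 3.1576]  P^+=[0.4226 0.0506; 0.0506 0.2896]
step 2: x^-=[4.4396, 3.1576]  P^-=[0.8004 0.1788; 0.1788 0.5596]  H_jac=[-0.2694 0.0000; 0.0000 0.0160]  S=[0.3381 0.0302; 0.0302 0.3101]  K=[-0.6442 0.0720; -0.1464 0.0431]  nu=[2.3830, 0.2199]  x^+=[2.9203, 2.8183]  P^+=[0.6613 0.1472; 0.1472 0.5522]

x_post = [2.9203, 2.8183]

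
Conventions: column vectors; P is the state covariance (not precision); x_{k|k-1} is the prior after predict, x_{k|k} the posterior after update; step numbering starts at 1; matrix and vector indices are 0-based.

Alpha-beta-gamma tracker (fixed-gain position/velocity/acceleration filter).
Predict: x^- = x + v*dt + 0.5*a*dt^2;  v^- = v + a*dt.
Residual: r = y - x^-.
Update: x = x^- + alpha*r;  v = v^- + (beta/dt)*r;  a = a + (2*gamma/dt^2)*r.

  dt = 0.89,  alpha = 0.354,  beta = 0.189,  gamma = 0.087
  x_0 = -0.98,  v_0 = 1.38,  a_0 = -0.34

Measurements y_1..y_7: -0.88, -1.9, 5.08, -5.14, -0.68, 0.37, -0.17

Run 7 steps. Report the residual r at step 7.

resid = 3.3435

step 1: x_pred=0.1135  r=-0.9935  x^+=-0.2382  v^+=0.8664  a^+=-0.5583
step 2: x_pred=0.3118  r=-2.2118  x^+=-0.4712  v^+=-0.1001  a^+=-1.0441
step 3: x_pred=-0.9738  r=6.0538  x^+=1.1692  v^+=0.2562  a^+=0.2857
step 4: x_pred=1.5104  r=-6.6504  x^+=-0.8438  v^+=-0.9018  a^+=-1.1752
step 5: x_pred=-2.1119  r=1.4319  x^+=-1.6050  v^+=-1.6437  a^+=-0.8606
step 6: x_pred=-3.4087  r=3.7787  x^+=-2.0710  v^+=-1.6072  a^+=-0.0306
step 7: x_pred=-3.5135  r=3.3435  x^+=-2.3299  v^+=-0.9243  a^+=0.7039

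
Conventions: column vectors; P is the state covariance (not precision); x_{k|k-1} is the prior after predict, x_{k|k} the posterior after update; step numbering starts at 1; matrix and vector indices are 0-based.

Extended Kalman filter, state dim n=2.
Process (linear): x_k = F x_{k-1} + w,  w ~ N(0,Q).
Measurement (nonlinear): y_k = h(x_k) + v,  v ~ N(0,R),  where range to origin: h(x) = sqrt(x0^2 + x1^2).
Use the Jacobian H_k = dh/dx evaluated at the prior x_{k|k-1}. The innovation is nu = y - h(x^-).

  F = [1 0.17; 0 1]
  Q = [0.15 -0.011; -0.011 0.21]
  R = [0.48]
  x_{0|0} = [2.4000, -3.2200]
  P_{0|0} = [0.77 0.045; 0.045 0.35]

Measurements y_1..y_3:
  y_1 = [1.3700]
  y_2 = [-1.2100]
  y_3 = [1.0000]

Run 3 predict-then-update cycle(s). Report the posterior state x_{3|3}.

x_post = [0.8064, -0.4237]

step 1: x^-=[1.8526, -3.2200]  P^-=[0.9454 0.0935; 0.0935 0.5600]  H_jac=[0.4987 -0.8668]  S=[1.0550]  K=[0.3701; -0.4159]  nu=[-2.3449]  x^+=[0.9848, -2.2448]  P^+=[0.8009 0.2559; 0.2559 0.3775]
step 2: x^-=[0.6032, -2.2448]  P^-=[1.0488 0.3091; 0.3091 0.5875]  H_jac=[0.2595 -0.9657]  S=[0.9437]  K=[-0.0278; -0.5163]  nu=[-3.5344]  x^+=[0.7016, -0.4201]  P^+=[1.0481 0.2955; 0.2955 0.3360]
step 3: x^-=[0.6302, -0.4201]  P^-=[1.3083 0.3416; 0.3416 0.5460]  H_jac=[0.8321 -0.5546]  S=[1.2385]  K=[0.7260; -0.0150]  nu=[0.2426]  x^+=[0.8064, -0.4237]  P^+=[0.6555 0.3551; 0.3551 0.5457]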